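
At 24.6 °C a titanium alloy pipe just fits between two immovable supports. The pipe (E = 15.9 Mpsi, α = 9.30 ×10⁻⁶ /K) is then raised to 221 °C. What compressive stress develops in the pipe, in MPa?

200 MPa

E = 15.9 Mpsi = 109.6 GPa.
ΔT = 196.4 K. Constrained thermal stress σ = E·α·ΔT = 109.6×10³ MPa × 9.30×10⁻⁶ × 196.4 = 200 MPa (compressive).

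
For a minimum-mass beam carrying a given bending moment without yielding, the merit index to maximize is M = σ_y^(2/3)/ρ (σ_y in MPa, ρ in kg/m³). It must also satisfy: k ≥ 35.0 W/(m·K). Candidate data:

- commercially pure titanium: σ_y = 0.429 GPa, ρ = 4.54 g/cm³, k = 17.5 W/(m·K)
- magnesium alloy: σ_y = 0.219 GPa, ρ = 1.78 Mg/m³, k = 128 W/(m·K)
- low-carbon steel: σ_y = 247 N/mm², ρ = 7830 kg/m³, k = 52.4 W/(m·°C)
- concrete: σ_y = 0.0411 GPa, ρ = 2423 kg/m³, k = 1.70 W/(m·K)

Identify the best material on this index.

Screen on constraints: k ≥ 35.0 W/(m·K). Survivors: magnesium alloy, low-carbon steel.
After converting to SI:
  magnesium alloy: σ_y = 219.0 MPa, ρ = 1780 kg/m³
  low-carbon steel: σ_y = 247.0 MPa, ρ = 7830 kg/m³
  magnesium alloy: M = 20.4×10⁻³
  low-carbon steel: M = 5.03×10⁻³
Highest index: magnesium alloy.

magnesium alloy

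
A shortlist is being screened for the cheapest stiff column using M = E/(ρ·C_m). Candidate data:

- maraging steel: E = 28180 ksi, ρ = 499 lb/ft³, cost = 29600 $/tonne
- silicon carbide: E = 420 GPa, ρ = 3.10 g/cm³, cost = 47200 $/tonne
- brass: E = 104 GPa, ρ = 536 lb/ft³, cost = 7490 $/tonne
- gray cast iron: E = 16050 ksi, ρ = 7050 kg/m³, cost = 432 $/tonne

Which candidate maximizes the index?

After converting to SI:
  maraging steel: E = 194.3 GPa, ρ = 7993 kg/m³, cost = 29.60 $/kg
  silicon carbide: E = 420.0 GPa, ρ = 3100 kg/m³, cost = 47.20 $/kg
  brass: E = 104.0 GPa, ρ = 8586 kg/m³, cost = 7.490 $/kg
  gray cast iron: E = 110.7 GPa, ρ = 7050 kg/m³, cost = 0.4320 $/kg
  gray cast iron: M = 36.3 MN·m per $
  silicon carbide: M = 2.87 MN·m per $
  brass: M = 1.62 MN·m per $
  maraging steel: M = 0.821 MN·m per $
Gray cast iron has the largest M.

gray cast iron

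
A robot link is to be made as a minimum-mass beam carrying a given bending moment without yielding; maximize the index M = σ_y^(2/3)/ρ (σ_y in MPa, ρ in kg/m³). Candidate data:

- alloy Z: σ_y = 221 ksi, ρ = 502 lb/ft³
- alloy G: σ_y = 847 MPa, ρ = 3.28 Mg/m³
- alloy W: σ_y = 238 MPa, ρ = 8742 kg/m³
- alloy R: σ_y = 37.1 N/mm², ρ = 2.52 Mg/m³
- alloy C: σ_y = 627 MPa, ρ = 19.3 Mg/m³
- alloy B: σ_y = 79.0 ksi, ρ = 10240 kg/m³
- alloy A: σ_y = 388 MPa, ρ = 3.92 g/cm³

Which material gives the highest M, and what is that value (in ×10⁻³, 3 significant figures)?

After converting to SI:
  alloy Z: σ_y = 1524 MPa, ρ = 8041 kg/m³
  alloy G: σ_y = 847.0 MPa, ρ = 3280 kg/m³
  alloy W: σ_y = 238.0 MPa, ρ = 8742 kg/m³
  alloy R: σ_y = 37.10 MPa, ρ = 2520 kg/m³
  alloy C: σ_y = 627.0 MPa, ρ = 19300 kg/m³
  alloy B: σ_y = 544.7 MPa, ρ = 10240 kg/m³
  alloy A: σ_y = 388.0 MPa, ρ = 3920 kg/m³
  alloy G: M = 27.3×10⁻³
  alloy Z: M = 16.5×10⁻³
  alloy A: M = 13.6×10⁻³
  alloy B: M = 6.51×10⁻³
  alloy R: M = 4.41×10⁻³
  alloy W: M = 4.39×10⁻³
  alloy C: M = 3.80×10⁻³
Alloy G ranks first.

alloy G, M = 27.3×10⁻³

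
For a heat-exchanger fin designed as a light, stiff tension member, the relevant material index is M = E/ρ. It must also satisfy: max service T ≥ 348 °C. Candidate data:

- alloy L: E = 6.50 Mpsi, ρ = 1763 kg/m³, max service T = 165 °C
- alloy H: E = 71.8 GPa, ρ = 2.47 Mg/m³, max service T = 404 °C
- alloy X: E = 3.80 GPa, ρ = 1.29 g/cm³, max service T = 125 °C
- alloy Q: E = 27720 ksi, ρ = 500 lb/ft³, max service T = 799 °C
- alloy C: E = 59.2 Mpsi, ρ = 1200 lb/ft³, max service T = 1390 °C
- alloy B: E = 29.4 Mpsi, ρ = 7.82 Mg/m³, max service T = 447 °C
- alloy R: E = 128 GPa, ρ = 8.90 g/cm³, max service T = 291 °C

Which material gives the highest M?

alloy H

Screen on constraints: max service T ≥ 348 °C. Survivors: alloy H, alloy Q, alloy C, alloy B.
Putting every candidate on a common basis:
  alloy H: E = 71.80 GPa, ρ = 2470 kg/m³
  alloy Q: E = 191.1 GPa, ρ = 8009 kg/m³
  alloy C: E = 408.2 GPa, ρ = 19220 kg/m³
  alloy B: E = 202.7 GPa, ρ = 7820 kg/m³
  alloy H: M = 29.1 MN·m/kg
  alloy B: M = 25.9 MN·m/kg
  alloy Q: M = 23.9 MN·m/kg
  alloy C: M = 21.2 MN·m/kg
Alloy H ranks first.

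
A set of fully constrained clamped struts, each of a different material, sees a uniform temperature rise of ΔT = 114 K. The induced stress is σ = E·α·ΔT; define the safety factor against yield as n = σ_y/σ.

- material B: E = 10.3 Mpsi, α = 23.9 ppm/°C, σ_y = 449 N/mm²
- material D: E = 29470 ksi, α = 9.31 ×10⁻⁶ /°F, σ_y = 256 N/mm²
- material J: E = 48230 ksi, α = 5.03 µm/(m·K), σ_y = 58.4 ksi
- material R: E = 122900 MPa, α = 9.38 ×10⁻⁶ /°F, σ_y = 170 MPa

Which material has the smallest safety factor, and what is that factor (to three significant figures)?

Converting E to GPa, α to ×10⁻⁶/K, σ_y to MPa, then σ and n for each:
  material B: E = 71.02, α = 23.9, σ_y = 449.0 → σ = 193 MPa, n = 2.32
  material D: E = 203.2, α = 16.8, σ_y = 256.0 → σ = 388 MPa, n = 0.659
  material J: E = 332.5, α = 5.03, σ_y = 402.7 → σ = 191 MPa, n = 2.11
  material R: E = 122.9, α = 16.9, σ_y = 170.0 → σ = 237 MPa, n = 0.719
Material D has the lowest safety factor, n = 0.659.

material D, n = 0.659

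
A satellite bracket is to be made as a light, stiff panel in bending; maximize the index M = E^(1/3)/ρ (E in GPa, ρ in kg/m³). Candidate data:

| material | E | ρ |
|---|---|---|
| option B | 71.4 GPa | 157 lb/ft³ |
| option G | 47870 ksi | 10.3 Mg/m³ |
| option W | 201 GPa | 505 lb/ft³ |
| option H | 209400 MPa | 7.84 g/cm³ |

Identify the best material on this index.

option B

In SI units:
  option B: E = 71.40 GPa, ρ = 2515 kg/m³
  option G: E = 330.1 GPa, ρ = 10300 kg/m³
  option W: E = 201.0 GPa, ρ = 8089 kg/m³
  option H: E = 209.4 GPa, ρ = 7840 kg/m³
  option B: M = 1.65×10⁻³
  option H: M = 0.757×10⁻³
  option W: M = 0.724×10⁻³
  option G: M = 0.671×10⁻³
The maximum is for option B.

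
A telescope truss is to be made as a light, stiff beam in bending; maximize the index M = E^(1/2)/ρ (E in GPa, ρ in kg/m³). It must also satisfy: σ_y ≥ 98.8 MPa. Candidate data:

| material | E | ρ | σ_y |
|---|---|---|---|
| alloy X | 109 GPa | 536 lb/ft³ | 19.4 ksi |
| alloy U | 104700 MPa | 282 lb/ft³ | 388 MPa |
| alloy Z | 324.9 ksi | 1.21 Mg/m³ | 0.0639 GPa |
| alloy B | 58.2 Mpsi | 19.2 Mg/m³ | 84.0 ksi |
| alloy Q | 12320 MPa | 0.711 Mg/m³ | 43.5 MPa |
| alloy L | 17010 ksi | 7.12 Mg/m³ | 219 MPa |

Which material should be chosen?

alloy U

Screen on constraints: σ_y ≥ 98.8 MPa. Survivors: alloy X, alloy U, alloy B, alloy L.
Normalizing units and computing the index:
  alloy X: E = 109.0 GPa, ρ = 8586 kg/m³
  alloy U: E = 104.7 GPa, ρ = 4517 kg/m³
  alloy B: E = 401.3 GPa, ρ = 19200 kg/m³
  alloy L: E = 117.3 GPa, ρ = 7120 kg/m³
  alloy U: M = 2.27×10⁻³
  alloy L: M = 1.52×10⁻³
  alloy X: M = 1.22×10⁻³
  alloy B: M = 1.04×10⁻³
The maximum is for alloy U.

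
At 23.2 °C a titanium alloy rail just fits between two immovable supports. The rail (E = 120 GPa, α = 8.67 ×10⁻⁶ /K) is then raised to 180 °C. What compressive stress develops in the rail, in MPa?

163 MPa

ΔT = 156.8 K. Constrained thermal stress σ = E·α·ΔT = 120.0×10³ MPa × 8.67×10⁻⁶ × 156.8 = 163 MPa (compressive).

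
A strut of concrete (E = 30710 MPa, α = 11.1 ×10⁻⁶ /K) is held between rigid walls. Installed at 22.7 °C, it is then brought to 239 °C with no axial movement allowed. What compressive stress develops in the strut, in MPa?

E = 30710 MPa = 30.71 GPa.
ΔT = 216.3 K. Constrained thermal stress σ = E·α·ΔT = 30.71×10³ MPa × 11.1×10⁻⁶ × 216.3 = 73.7 MPa (compressive).

73.7 MPa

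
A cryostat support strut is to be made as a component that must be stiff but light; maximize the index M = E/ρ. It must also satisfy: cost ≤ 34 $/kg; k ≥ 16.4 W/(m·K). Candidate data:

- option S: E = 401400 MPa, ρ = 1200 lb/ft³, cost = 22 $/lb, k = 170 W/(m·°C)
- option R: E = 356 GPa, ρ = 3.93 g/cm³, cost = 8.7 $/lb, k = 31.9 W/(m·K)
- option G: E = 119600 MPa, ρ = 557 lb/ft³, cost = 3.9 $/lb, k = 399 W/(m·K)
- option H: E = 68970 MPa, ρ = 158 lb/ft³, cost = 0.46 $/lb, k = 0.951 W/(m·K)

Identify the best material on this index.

option R

Screen on constraints: cost ≤ 34 $/kg; k ≥ 16.4 W/(m·K). Survivors: option R, option G.
Normalizing units and computing the index:
  option R: E = 356.0 GPa, ρ = 3930 kg/m³
  option G: E = 119.6 GPa, ρ = 8922 kg/m³
  option R: M = 90.6 MN·m/kg
  option G: M = 13.4 MN·m/kg
Highest index: option R.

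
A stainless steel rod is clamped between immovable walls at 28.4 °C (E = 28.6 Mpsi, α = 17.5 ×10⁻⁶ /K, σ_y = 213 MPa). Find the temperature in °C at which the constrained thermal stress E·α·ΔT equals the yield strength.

E = 28.6 Mpsi = 197.2 GPa.
E·α·ΔT = 213.0 MPa ⇒ ΔT = 213.0 / (197.2×10³ × 17.5×10⁻⁶) = 61.72 K.
T = 28.4 + 61.72 = 90.12 °C.

90.1 °C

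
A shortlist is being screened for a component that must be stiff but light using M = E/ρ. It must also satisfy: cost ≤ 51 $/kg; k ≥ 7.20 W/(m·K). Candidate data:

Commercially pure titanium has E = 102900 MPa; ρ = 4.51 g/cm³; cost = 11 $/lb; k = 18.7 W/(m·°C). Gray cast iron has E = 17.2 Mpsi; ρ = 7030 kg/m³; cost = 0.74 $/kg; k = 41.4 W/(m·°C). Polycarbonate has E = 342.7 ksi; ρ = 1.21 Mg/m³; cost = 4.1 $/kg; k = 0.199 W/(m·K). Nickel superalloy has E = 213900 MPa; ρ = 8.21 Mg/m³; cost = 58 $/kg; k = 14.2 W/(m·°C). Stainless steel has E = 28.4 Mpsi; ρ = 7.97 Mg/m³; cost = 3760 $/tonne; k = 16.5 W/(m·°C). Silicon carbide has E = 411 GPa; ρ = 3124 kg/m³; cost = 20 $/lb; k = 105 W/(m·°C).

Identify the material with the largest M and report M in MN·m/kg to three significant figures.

silicon carbide, M = 132 MN·m/kg

Screen on constraints: cost ≤ 51 $/kg; k ≥ 7.20 W/(m·K). Survivors: commercially pure titanium, gray cast iron, stainless steel, silicon carbide.
In SI units:
  commercially pure titanium: E = 102.9 GPa, ρ = 4510 kg/m³
  gray cast iron: E = 118.6 GPa, ρ = 7030 kg/m³
  stainless steel: E = 195.8 GPa, ρ = 7970 kg/m³
  silicon carbide: E = 411.0 GPa, ρ = 3124 kg/m³
  silicon carbide: M = 132 MN·m/kg
  stainless steel: M = 24.6 MN·m/kg
  commercially pure titanium: M = 22.8 MN·m/kg
  gray cast iron: M = 16.9 MN·m/kg
Silicon carbide ranks first.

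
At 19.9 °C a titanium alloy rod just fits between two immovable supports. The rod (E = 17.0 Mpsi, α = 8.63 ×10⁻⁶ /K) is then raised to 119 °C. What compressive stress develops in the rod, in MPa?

E = 17.0 Mpsi = 117.2 GPa.
ΔT = 99.10 K. Constrained thermal stress σ = E·α·ΔT = 117.2×10³ MPa × 8.63×10⁻⁶ × 99.10 = 100 MPa (compressive).

100 MPa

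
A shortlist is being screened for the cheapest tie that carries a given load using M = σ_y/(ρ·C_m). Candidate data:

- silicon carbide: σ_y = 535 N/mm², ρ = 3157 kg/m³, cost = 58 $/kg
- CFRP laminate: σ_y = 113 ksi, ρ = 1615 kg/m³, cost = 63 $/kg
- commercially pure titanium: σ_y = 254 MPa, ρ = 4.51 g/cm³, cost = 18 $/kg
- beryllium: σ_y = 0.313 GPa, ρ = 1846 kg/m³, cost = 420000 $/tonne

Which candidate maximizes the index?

CFRP laminate

In SI units:
  silicon carbide: σ_y = 535.0 MPa, ρ = 3157 kg/m³, cost = 58.00 $/kg
  CFRP laminate: σ_y = 779.1 MPa, ρ = 1615 kg/m³, cost = 63.00 $/kg
  commercially pure titanium: σ_y = 254.0 MPa, ρ = 4510 kg/m³, cost = 18.00 $/kg
  beryllium: σ_y = 313.0 MPa, ρ = 1846 kg/m³, cost = 420.0 $/kg
  CFRP laminate: M = 7.66 kN·m per $
  commercially pure titanium: M = 3.13 kN·m per $
  silicon carbide: M = 2.92 kN·m per $
  beryllium: M = 0.404 kN·m per $
The maximum is for CFRP laminate.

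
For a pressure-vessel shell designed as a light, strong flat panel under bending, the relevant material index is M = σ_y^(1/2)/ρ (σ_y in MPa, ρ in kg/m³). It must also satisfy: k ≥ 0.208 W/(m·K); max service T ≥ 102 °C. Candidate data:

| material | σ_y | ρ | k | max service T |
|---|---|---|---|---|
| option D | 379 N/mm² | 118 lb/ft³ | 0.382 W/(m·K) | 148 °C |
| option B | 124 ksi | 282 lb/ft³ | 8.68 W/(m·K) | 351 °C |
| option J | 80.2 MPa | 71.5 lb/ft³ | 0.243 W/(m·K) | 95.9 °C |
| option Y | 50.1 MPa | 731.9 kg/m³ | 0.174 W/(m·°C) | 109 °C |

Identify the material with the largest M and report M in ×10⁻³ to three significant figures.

Screen on constraints: k ≥ 0.208 W/(m·K); max service T ≥ 102 °C. Survivors: option D, option B.
Convert each candidate to consistent units, then evaluate M:
  option D: σ_y = 379.0 MPa, ρ = 1890 kg/m³
  option B: σ_y = 855.0 MPa, ρ = 4517 kg/m³
  option D: M = 10.3×10⁻³
  option B: M = 6.47×10⁻³
Highest index: option D.

option D, M = 10.3×10⁻³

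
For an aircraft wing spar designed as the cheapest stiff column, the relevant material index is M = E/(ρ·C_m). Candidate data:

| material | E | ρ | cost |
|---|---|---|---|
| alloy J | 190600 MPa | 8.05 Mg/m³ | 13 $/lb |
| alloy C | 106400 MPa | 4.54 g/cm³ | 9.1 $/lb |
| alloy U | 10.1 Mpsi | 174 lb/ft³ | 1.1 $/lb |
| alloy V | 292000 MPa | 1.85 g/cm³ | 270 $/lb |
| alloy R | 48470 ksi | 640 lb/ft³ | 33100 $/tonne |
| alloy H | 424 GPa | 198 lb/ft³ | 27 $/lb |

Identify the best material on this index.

alloy U

Convert each candidate to consistent units, then evaluate M:
  alloy J: E = 190.6 GPa, ρ = 8050 kg/m³, cost = 28.66 $/kg
  alloy C: E = 106.4 GPa, ρ = 4540 kg/m³, cost = 20.06 $/kg
  alloy U: E = 69.64 GPa, ρ = 2787 kg/m³, cost = 2.425 $/kg
  alloy V: E = 292.0 GPa, ρ = 1850 kg/m³, cost = 595.2 $/kg
  alloy R: E = 334.2 GPa, ρ = 10250 kg/m³, cost = 33.10 $/kg
  alloy H: E = 424.0 GPa, ρ = 3172 kg/m³, cost = 59.52 $/kg
  alloy U: M = 10.3 MN·m per $
  alloy H: M = 2.25 MN·m per $
  alloy C: M = 1.17 MN·m per $
  alloy R: M = 0.985 MN·m per $
  alloy J: M = 0.826 MN·m per $
  alloy V: M = 0.265 MN·m per $
The maximum is for alloy U.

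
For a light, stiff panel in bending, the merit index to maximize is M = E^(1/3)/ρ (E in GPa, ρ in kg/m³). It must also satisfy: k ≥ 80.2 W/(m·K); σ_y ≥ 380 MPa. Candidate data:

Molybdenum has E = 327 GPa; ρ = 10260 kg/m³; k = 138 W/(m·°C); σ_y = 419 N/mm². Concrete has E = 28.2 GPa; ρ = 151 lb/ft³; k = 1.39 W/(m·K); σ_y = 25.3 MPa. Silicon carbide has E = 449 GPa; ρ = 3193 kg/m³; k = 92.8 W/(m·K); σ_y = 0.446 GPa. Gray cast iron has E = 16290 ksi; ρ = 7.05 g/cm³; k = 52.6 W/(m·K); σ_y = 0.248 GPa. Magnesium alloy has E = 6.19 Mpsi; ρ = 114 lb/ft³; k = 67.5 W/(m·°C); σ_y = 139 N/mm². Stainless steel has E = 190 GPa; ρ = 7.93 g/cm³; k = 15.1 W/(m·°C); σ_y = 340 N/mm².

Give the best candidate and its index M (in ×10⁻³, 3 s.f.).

silicon carbide, M = 2.40×10⁻³

Screen on constraints: k ≥ 80.2 W/(m·K); σ_y ≥ 380 MPa. Survivors: molybdenum, silicon carbide.
Convert each candidate to consistent units, then evaluate M:
  molybdenum: E = 327.0 GPa, ρ = 10260 kg/m³
  silicon carbide: E = 449.0 GPa, ρ = 3193 kg/m³
  silicon carbide: M = 2.40×10⁻³
  molybdenum: M = 0.671×10⁻³
Silicon carbide ranks first.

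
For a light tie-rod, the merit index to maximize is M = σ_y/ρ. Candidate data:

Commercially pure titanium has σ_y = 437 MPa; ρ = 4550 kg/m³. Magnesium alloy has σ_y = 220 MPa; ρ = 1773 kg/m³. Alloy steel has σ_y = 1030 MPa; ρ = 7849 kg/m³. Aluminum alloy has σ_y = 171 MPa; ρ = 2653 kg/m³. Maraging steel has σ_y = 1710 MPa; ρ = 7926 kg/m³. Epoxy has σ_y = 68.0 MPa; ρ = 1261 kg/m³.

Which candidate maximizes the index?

maraging steel

Evaluate M for each candidate:
  maraging steel: M = 216 kN·m/kg
  alloy steel: M = 131 kN·m/kg
  magnesium alloy: M = 124 kN·m/kg
  commercially pure titanium: M = 96.0 kN·m/kg
  aluminum alloy: M = 64.5 kN·m/kg
  epoxy: M = 53.9 kN·m/kg
The maximum is for maraging steel.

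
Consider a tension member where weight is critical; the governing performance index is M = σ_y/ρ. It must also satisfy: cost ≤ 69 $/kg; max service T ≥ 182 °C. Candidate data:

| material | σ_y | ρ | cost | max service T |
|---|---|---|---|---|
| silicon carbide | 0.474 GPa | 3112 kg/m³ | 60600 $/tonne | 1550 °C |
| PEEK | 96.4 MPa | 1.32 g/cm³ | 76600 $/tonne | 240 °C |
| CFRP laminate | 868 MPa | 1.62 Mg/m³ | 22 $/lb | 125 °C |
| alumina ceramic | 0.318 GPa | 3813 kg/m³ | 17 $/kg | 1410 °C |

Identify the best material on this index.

Screen on constraints: cost ≤ 69 $/kg; max service T ≥ 182 °C. Survivors: silicon carbide, alumina ceramic.
Putting every candidate on a common basis:
  silicon carbide: σ_y = 474.0 MPa, ρ = 3112 kg/m³
  alumina ceramic: σ_y = 318.0 MPa, ρ = 3813 kg/m³
  silicon carbide: M = 152 kN·m/kg
  alumina ceramic: M = 83.4 kN·m/kg
The maximum is for silicon carbide.

silicon carbide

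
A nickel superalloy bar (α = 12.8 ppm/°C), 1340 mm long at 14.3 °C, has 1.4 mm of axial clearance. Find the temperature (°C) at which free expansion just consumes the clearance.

95.9 °C

α·L₀·ΔT = 1.4 mm ⇒ ΔT = 1.4 / (12.8×10⁻⁶ × 1340.0) = 81.62 K.
T = 14.3 + 81.62 = 95.92 °C.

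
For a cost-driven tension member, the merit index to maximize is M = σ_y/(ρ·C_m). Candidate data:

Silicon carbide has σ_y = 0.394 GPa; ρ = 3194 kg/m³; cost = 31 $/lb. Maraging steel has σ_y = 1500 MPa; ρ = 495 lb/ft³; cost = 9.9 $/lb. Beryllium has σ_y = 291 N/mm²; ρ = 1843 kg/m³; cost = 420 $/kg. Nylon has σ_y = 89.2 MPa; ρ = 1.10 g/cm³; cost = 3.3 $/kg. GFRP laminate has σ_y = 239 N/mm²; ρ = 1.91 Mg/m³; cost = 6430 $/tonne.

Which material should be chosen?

nylon

Putting every candidate on a common basis:
  silicon carbide: σ_y = 394.0 MPa, ρ = 3194 kg/m³, cost = 68.34 $/kg
  maraging steel: σ_y = 1500 MPa, ρ = 7929 kg/m³, cost = 21.83 $/kg
  beryllium: σ_y = 291.0 MPa, ρ = 1843 kg/m³, cost = 420.0 $/kg
  nylon: σ_y = 89.20 MPa, ρ = 1100 kg/m³, cost = 3.300 $/kg
  GFRP laminate: σ_y = 239.0 MPa, ρ = 1910 kg/m³, cost = 6.430 $/kg
  nylon: M = 24.6 kN·m per $
  GFRP laminate: M = 19.5 kN·m per $
  maraging steel: M = 8.67 kN·m per $
  silicon carbide: M = 1.80 kN·m per $
  beryllium: M = 0.376 kN·m per $
Nylon has the largest M.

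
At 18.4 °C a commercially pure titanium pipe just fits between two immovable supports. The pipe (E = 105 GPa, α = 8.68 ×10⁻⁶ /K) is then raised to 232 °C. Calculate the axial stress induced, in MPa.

ΔT = 213.6 K. Constrained thermal stress σ = E·α·ΔT = 105.0×10³ MPa × 8.68×10⁻⁶ × 213.6 = 195 MPa (compressive).

195 MPa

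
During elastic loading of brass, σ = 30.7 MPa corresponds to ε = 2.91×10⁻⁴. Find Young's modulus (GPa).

E = σ/ε = 30.7 MPa / 2.91×10⁻⁴ = 105500 MPa = 105 GPa.

105 GPa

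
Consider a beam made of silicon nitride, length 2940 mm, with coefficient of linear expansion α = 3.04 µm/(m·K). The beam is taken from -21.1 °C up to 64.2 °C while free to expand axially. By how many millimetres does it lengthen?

ΔT = 64.2 − (-21.1) = 85.30 K.
ΔL = α·L₀·ΔT = 3.04×10⁻⁶ × 2940 mm × 85.30 K = 0.762 mm.

0.762 mm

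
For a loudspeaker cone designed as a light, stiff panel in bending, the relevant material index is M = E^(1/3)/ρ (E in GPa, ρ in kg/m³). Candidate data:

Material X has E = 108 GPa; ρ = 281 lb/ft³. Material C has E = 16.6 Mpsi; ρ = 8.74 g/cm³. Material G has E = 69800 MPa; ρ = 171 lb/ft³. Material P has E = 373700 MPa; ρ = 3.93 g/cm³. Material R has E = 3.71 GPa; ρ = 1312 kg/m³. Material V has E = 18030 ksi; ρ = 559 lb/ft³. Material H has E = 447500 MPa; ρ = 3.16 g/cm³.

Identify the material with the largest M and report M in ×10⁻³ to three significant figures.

In SI units:
  material X: E = 108.0 GPa, ρ = 4501 kg/m³
  material C: E = 114.5 GPa, ρ = 8740 kg/m³
  material G: E = 69.80 GPa, ρ = 2739 kg/m³
  material P: E = 373.7 GPa, ρ = 3930 kg/m³
  material R: E = 3.710 GPa, ρ = 1312 kg/m³
  material V: E = 124.3 GPa, ρ = 8954 kg/m³
  material H: E = 447.5 GPa, ρ = 3160 kg/m³
  material H: M = 2.42×10⁻³
  material P: M = 1.83×10⁻³
  material G: M = 1.50×10⁻³
  material R: M = 1.18×10⁻³
  material X: M = 1.06×10⁻³
  material V: M = 0.557×10⁻³
  material C: M = 0.556×10⁻³
Highest index: material H.

material H, M = 2.42×10⁻³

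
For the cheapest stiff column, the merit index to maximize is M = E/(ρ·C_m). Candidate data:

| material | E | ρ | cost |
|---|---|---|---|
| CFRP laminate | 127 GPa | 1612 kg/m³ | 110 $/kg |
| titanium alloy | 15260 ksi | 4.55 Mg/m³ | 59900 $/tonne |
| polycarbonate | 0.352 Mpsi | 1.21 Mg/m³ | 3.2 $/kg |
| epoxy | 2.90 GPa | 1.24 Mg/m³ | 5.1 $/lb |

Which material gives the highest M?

In SI units:
  CFRP laminate: E = 127.0 GPa, ρ = 1612 kg/m³, cost = 110.0 $/kg
  titanium alloy: E = 105.2 GPa, ρ = 4550 kg/m³, cost = 59.90 $/kg
  polycarbonate: E = 2.427 GPa, ρ = 1210 kg/m³, cost = 3.200 $/kg
  epoxy: E = 2.900 GPa, ρ = 1240 kg/m³, cost = 11.24 $/kg
  CFRP laminate: M = 0.716 MN·m per $
  polycarbonate: M = 0.627 MN·m per $
  titanium alloy: M = 0.386 MN·m per $
  epoxy: M = 0.208 MN·m per $
The maximum is for CFRP laminate.

CFRP laminate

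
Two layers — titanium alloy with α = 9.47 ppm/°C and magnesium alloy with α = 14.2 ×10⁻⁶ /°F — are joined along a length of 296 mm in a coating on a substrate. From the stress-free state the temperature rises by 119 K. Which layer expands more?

magnesium alloy

magnesium alloy: α = 14.2×10⁻⁶/°F × 9/5 = 25.6×10⁻⁶/K.
α(titanium alloy) = 9.47×10⁻⁶/K vs α(magnesium alloy) = 25.6×10⁻⁶/K.
Higher α expands more for the same ΔT: magnesium alloy.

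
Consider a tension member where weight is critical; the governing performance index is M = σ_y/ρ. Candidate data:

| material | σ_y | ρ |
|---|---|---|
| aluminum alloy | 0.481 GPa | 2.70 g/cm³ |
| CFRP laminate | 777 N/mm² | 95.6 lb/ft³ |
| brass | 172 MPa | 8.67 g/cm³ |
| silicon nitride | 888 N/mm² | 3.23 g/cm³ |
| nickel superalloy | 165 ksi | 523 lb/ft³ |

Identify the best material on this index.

CFRP laminate

After converting to SI:
  aluminum alloy: σ_y = 481.0 MPa, ρ = 2700 kg/m³
  CFRP laminate: σ_y = 777.0 MPa, ρ = 1531 kg/m³
  brass: σ_y = 172.0 MPa, ρ = 8670 kg/m³
  silicon nitride: σ_y = 888.0 MPa, ρ = 3230 kg/m³
  nickel superalloy: σ_y = 1138 MPa, ρ = 8378 kg/m³
  CFRP laminate: M = 507 kN·m/kg
  silicon nitride: M = 275 kN·m/kg
  aluminum alloy: M = 178 kN·m/kg
  nickel superalloy: M = 136 kN·m/kg
  brass: M = 19.8 kN·m/kg
CFRP laminate ranks first.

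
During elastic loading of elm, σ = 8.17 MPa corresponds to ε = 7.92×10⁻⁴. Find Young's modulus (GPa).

E = σ/ε = 8.17 MPa / 7.92×10⁻⁴ = 10320 MPa = 10.3 GPa.

10.3 GPa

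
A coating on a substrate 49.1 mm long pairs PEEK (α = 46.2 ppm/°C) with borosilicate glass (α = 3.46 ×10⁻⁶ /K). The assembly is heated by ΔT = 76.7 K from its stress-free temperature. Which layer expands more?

PEEK

α(PEEK) = 46.2×10⁻⁶/K vs α(borosilicate glass) = 3.46×10⁻⁶/K.
Higher α expands more for the same ΔT: PEEK.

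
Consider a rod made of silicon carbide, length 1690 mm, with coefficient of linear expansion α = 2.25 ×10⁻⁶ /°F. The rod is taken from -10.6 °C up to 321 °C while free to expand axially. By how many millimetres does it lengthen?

2.27 mm

Convert α: 2.25×10⁻⁶/°F × (9/5) = 4.05×10⁻⁶/K.
ΔT = 321 − (-10.6) = 331.6 K.
ΔL = α·L₀·ΔT = 4.05×10⁻⁶ × 1690 mm × 331.6 K = 2.27 mm.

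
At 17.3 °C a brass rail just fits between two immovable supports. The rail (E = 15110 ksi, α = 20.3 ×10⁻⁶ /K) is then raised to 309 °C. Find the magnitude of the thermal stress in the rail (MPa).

E = 15110 ksi = 104.2 GPa.
ΔT = 291.7 K. Constrained thermal stress σ = E·α·ΔT = 104.2×10³ MPa × 20.3×10⁻⁶ × 291.7 = 617 MPa (compressive).

617 MPa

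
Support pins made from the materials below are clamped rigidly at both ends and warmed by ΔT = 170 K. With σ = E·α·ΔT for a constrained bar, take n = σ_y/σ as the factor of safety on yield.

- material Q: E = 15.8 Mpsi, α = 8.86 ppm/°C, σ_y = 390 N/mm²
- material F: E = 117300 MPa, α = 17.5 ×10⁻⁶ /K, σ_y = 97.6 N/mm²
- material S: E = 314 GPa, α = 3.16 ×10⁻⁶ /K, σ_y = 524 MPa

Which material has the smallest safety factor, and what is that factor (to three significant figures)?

Converting E to GPa, α to ×10⁻⁶/K, σ_y to MPa, then σ and n for each:
  material Q: E = 108.9, α = 8.86, σ_y = 390.0 → σ = 164 MPa, n = 2.38
  material F: E = 117.3, α = 17.5, σ_y = 97.60 → σ = 349 MPa, n = 0.280
  material S: E = 314.0, α = 3.16, σ_y = 524.0 → σ = 169 MPa, n = 3.11
The minimum is material F at n = 0.280.

material F, n = 0.280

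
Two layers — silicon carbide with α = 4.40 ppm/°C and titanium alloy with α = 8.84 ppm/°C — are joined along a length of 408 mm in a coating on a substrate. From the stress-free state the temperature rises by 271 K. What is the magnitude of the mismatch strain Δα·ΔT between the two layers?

Δα = |4.40 − 8.84|×10⁻⁶/K = 4.44×10⁻⁶/K.
Mismatch strain = Δα·ΔT = 4.44×10⁻⁶ × 271.0 = 1.20×10⁻³.

1.20×10⁻³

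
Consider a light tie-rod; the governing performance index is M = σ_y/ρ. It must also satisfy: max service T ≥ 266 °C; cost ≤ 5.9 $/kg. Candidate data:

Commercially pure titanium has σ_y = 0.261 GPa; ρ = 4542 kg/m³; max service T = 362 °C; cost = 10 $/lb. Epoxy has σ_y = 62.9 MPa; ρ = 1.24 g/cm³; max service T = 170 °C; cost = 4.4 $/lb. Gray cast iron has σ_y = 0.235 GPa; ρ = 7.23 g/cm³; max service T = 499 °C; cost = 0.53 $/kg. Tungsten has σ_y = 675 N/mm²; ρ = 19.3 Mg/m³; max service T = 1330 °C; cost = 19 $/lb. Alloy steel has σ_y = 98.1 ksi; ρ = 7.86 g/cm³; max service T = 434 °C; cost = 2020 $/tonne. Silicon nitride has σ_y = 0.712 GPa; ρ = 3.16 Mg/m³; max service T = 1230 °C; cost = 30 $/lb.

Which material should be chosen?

alloy steel

Screen on constraints: max service T ≥ 266 °C; cost ≤ 5.9 $/kg. Survivors: gray cast iron, alloy steel.
Convert each candidate to consistent units, then evaluate M:
  gray cast iron: σ_y = 235.0 MPa, ρ = 7230 kg/m³
  alloy steel: σ_y = 676.4 MPa, ρ = 7860 kg/m³
  alloy steel: M = 86.1 kN·m/kg
  gray cast iron: M = 32.5 kN·m/kg
Highest index: alloy steel.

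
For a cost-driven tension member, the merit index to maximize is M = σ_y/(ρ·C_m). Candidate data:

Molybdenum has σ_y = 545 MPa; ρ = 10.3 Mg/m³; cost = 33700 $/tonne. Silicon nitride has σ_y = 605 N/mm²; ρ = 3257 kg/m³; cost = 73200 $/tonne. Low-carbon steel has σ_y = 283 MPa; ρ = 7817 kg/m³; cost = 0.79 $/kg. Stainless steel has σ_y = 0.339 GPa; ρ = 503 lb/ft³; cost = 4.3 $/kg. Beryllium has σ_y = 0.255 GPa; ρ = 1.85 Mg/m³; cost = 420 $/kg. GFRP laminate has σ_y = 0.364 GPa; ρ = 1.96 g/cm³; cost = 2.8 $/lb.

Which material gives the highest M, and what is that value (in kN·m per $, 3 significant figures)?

low-carbon steel, M = 45.8 kN·m per $

Normalizing units and computing the index:
  molybdenum: σ_y = 545.0 MPa, ρ = 10300 kg/m³, cost = 33.70 $/kg
  silicon nitride: σ_y = 605.0 MPa, ρ = 3257 kg/m³, cost = 73.20 $/kg
  low-carbon steel: σ_y = 283.0 MPa, ρ = 7817 kg/m³, cost = 0.7900 $/kg
  stainless steel: σ_y = 339.0 MPa, ρ = 8057 kg/m³, cost = 4.300 $/kg
  beryllium: σ_y = 255.0 MPa, ρ = 1850 kg/m³, cost = 420.0 $/kg
  GFRP laminate: σ_y = 364.0 MPa, ρ = 1960 kg/m³, cost = 6.173 $/kg
  low-carbon steel: M = 45.8 kN·m per $
  GFRP laminate: M = 30.1 kN·m per $
  stainless steel: M = 9.78 kN·m per $
  silicon nitride: M = 2.54 kN·m per $
  molybdenum: M = 1.57 kN·m per $
  beryllium: M = 0.328 kN·m per $
Low-carbon steel ranks first.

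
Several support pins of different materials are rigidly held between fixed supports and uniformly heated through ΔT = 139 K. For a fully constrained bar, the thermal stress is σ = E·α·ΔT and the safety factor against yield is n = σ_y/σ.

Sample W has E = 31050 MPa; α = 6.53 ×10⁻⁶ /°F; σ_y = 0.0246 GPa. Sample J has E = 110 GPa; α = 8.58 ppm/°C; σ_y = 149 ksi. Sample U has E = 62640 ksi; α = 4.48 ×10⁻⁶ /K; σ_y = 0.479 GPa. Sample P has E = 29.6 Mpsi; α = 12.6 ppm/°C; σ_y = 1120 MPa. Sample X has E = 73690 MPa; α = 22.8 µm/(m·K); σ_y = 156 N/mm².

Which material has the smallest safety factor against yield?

sample W

With everything in SI (GPa, ×10⁻⁶/K, MPa):
  sample W: E = 31.05, α = 11.8, σ_y = 24.60 → σ = 50.7 MPa, n = 0.485
  sample J: E = 110.0, α = 8.58, σ_y = 1027 → σ = 131 MPa, n = 7.83
  sample U: E = 431.9, α = 4.48, σ_y = 479.0 → σ = 269 MPa, n = 1.78
  sample P: E = 204.1, α = 12.6, σ_y = 1120 → σ = 357 MPa, n = 3.13
  sample X: E = 73.69, α = 22.8, σ_y = 156.0 → σ = 234 MPa, n = 0.668
The minimum is sample W at n = 0.485.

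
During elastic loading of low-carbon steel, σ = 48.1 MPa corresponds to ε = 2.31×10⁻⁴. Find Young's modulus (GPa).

E = σ/ε = 48.1 MPa / 2.31×10⁻⁴ = 208200 MPa = 208 GPa.

208 GPa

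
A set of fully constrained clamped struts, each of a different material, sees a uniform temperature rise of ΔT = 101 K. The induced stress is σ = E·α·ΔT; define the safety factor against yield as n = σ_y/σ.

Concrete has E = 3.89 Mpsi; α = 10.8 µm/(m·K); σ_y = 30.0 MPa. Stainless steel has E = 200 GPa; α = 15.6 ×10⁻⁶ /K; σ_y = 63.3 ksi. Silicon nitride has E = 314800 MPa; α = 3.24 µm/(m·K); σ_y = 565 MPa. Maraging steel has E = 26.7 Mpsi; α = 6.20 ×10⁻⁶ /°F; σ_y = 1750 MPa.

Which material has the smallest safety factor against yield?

concrete

Converting E to GPa, α to ×10⁻⁶/K, σ_y to MPa, then σ and n for each:
  concrete: E = 26.82, α = 10.8, σ_y = 30.00 → σ = 29.3 MPa, n = 1.03
  stainless steel: E = 200.0, α = 15.6, σ_y = 436.4 → σ = 315 MPa, n = 1.38
  silicon nitride: E = 314.8, α = 3.24, σ_y = 565.0 → σ = 103 MPa, n = 5.48
  maraging steel: E = 184.1, α = 11.2, σ_y = 1750 → σ = 207 MPa, n = 8.43
Concrete has the lowest safety factor, n = 1.03.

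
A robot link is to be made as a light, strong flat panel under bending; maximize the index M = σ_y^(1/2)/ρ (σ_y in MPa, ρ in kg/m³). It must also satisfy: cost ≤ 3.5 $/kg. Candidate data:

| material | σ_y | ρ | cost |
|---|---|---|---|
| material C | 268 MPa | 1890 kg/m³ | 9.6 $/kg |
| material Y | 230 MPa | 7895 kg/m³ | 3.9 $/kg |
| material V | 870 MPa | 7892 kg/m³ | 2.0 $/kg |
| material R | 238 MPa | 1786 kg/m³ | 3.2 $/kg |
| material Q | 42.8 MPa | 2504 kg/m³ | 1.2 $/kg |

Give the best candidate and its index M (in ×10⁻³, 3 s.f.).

Screen on constraints: cost ≤ 3.5 $/kg. Survivors: material V, material R, material Q.
Computing M directly (units already consistent):
  material R: M = 8.64×10⁻³
  material V: M = 3.74×10⁻³
  material Q: M = 2.61×10⁻³
Material R ranks first.

material R, M = 8.64×10⁻³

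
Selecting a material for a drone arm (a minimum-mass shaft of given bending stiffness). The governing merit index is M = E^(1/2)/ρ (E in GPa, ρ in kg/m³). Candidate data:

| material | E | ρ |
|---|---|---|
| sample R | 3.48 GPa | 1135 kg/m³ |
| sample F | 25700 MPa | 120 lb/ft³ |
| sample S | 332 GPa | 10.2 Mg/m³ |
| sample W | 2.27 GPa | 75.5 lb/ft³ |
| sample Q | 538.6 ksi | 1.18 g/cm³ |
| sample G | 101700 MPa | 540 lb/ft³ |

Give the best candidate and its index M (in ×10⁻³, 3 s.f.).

sample F, M = 2.64×10⁻³

After converting to SI:
  sample R: E = 3.480 GPa, ρ = 1135 kg/m³
  sample F: E = 25.70 GPa, ρ = 1922 kg/m³
  sample S: E = 332.0 GPa, ρ = 10200 kg/m³
  sample W: E = 2.270 GPa, ρ = 1209 kg/m³
  sample Q: E = 3.714 GPa, ρ = 1180 kg/m³
  sample G: E = 101.7 GPa, ρ = 8650 kg/m³
  sample F: M = 2.64×10⁻³
  sample S: M = 1.79×10⁻³
  sample R: M = 1.64×10⁻³
  sample Q: M = 1.63×10⁻³
  sample W: M = 1.25×10⁻³
  sample G: M = 1.17×10⁻³
Highest index: sample F.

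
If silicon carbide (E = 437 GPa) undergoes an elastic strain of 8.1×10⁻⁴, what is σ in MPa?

σ = E·ε = 437000 MPa × 8.1×10⁻⁴ = 354 MPa.

354 MPa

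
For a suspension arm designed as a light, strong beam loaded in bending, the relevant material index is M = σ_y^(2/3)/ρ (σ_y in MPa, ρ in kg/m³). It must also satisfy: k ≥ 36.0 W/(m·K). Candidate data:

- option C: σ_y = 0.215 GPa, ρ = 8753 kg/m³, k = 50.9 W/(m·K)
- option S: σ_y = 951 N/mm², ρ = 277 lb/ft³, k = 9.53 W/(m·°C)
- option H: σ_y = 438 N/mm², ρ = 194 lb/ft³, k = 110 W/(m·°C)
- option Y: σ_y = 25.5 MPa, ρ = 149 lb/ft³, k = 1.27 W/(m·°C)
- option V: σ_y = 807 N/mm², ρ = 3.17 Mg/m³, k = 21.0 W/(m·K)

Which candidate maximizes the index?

option H

Screen on constraints: k ≥ 36.0 W/(m·K). Survivors: option C, option H.
Putting every candidate on a common basis:
  option C: σ_y = 215.0 MPa, ρ = 8753 kg/m³
  option H: σ_y = 438.0 MPa, ρ = 3108 kg/m³
  option H: M = 18.6×10⁻³
  option C: M = 4.10×10⁻³
Option H has the largest M.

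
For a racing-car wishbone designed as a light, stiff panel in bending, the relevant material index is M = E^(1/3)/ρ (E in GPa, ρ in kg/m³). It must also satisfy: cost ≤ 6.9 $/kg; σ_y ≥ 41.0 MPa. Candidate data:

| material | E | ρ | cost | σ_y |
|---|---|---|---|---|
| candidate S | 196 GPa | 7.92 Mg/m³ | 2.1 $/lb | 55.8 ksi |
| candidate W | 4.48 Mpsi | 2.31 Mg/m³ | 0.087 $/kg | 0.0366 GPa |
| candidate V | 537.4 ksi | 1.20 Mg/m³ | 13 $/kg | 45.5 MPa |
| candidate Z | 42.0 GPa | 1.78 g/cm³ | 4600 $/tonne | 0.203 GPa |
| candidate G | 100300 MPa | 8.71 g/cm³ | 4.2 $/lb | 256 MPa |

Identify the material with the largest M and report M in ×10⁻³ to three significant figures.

Screen on constraints: cost ≤ 6.9 $/kg; σ_y ≥ 41.0 MPa. Survivors: candidate S, candidate Z.
Putting every candidate on a common basis:
  candidate S: E = 196.0 GPa, ρ = 7920 kg/m³
  candidate Z: E = 42.00 GPa, ρ = 1780 kg/m³
  candidate Z: M = 1.95×10⁻³
  candidate S: M = 0.733×10⁻³
Highest index: candidate Z.

candidate Z, M = 1.95×10⁻³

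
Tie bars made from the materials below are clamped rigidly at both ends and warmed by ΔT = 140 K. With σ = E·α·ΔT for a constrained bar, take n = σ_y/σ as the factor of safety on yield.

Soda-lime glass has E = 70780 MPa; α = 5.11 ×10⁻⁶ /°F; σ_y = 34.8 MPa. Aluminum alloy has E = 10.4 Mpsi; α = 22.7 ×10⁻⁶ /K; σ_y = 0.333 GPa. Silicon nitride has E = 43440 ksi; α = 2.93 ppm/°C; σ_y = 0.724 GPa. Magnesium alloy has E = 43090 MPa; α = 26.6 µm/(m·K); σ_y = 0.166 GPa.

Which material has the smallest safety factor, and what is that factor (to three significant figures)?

soda-lime glass, n = 0.382

Converting E to GPa, α to ×10⁻⁶/K, σ_y to MPa, then σ and n for each:
  soda-lime glass: E = 70.78, α = 9.20, σ_y = 34.80 → σ = 91.1 MPa, n = 0.382
  aluminum alloy: E = 71.71, α = 22.7, σ_y = 333.0 → σ = 228 MPa, n = 1.46
  silicon nitride: E = 299.5, α = 2.93, σ_y = 724.0 → σ = 123 MPa, n = 5.89
  magnesium alloy: E = 43.09, α = 26.6, σ_y = 166.0 → σ = 160 MPa, n = 1.03
Smallest n: soda-lime glass with n = 0.382.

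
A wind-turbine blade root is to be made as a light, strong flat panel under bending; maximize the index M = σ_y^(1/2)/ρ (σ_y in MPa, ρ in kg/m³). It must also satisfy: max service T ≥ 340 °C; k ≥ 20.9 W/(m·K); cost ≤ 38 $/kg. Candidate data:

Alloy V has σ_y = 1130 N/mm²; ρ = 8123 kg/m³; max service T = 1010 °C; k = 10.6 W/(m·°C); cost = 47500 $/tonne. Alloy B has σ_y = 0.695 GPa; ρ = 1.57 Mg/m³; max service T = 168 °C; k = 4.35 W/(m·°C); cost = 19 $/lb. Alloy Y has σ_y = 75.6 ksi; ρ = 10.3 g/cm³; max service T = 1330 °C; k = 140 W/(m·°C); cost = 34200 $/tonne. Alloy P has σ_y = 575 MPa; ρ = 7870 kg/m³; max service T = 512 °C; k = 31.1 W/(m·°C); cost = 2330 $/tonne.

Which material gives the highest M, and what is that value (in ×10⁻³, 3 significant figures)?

alloy P, M = 3.05×10⁻³

Screen on constraints: max service T ≥ 340 °C; k ≥ 20.9 W/(m·K); cost ≤ 38 $/kg. Survivors: alloy Y, alloy P.
Convert each candidate to consistent units, then evaluate M:
  alloy Y: σ_y = 521.2 MPa, ρ = 10300 kg/m³
  alloy P: σ_y = 575.0 MPa, ρ = 7870 kg/m³
  alloy P: M = 3.05×10⁻³
  alloy Y: M = 2.22×10⁻³
The maximum is for alloy P.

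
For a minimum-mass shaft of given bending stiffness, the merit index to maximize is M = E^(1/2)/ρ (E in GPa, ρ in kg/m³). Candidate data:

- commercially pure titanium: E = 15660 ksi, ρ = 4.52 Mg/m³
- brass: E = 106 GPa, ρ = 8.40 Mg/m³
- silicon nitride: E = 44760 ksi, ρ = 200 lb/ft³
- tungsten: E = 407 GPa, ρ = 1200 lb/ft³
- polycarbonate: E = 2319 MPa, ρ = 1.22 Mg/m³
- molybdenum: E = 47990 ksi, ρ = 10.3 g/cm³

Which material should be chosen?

Convert each candidate to consistent units, then evaluate M:
  commercially pure titanium: E = 108.0 GPa, ρ = 4520 kg/m³
  brass: E = 106.0 GPa, ρ = 8400 kg/m³
  silicon nitride: E = 308.6 GPa, ρ = 3204 kg/m³
  tungsten: E = 407.0 GPa, ρ = 19220 kg/m³
  polycarbonate: E = 2.319 GPa, ρ = 1220 kg/m³
  molybdenum: E = 330.9 GPa, ρ = 10300 kg/m³
  silicon nitride: M = 5.48×10⁻³
  commercially pure titanium: M = 2.30×10⁻³
  molybdenum: M = 1.77×10⁻³
  polycarbonate: M = 1.25×10⁻³
  brass: M = 1.23×10⁻³
  tungsten: M = 1.05×10⁻³
Silicon nitride ranks first.

silicon nitride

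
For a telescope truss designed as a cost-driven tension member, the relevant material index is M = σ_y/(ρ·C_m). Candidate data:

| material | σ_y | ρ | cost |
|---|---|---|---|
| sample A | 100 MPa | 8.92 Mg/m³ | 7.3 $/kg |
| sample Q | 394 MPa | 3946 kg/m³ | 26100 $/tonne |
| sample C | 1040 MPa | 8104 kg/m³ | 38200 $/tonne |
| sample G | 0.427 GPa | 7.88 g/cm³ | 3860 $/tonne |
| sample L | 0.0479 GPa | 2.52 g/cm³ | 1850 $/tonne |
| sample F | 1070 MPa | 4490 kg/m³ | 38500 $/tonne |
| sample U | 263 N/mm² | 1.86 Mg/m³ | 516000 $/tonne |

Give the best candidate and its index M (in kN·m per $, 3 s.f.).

sample G, M = 14.0 kN·m per $

After converting to SI:
  sample A: σ_y = 100.0 MPa, ρ = 8920 kg/m³, cost = 7.300 $/kg
  sample Q: σ_y = 394.0 MPa, ρ = 3946 kg/m³, cost = 26.10 $/kg
  sample C: σ_y = 1040 MPa, ρ = 8104 kg/m³, cost = 38.20 $/kg
  sample G: σ_y = 427.0 MPa, ρ = 7880 kg/m³, cost = 3.860 $/kg
  sample L: σ_y = 47.90 MPa, ρ = 2520 kg/m³, cost = 1.850 $/kg
  sample F: σ_y = 1070 MPa, ρ = 4490 kg/m³, cost = 38.50 $/kg
  sample U: σ_y = 263.0 MPa, ρ = 1860 kg/m³, cost = 516.0 $/kg
  sample G: M = 14.0 kN·m per $
  sample L: M = 10.3 kN·m per $
  sample F: M = 6.19 kN·m per $
  sample Q: M = 3.83 kN·m per $
  sample C: M = 3.36 kN·m per $
  sample A: M = 1.54 kN·m per $
  sample U: M = 0.274 kN·m per $
Sample G ranks first.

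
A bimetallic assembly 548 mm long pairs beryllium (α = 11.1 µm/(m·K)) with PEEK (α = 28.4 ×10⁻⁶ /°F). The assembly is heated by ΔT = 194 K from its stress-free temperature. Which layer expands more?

PEEK

PEEK: α = 28.4×10⁻⁶/°F × 9/5 = 51.1×10⁻⁶/K.
α(beryllium) = 11.1×10⁻⁶/K vs α(PEEK) = 51.1×10⁻⁶/K.
Higher α expands more for the same ΔT: PEEK.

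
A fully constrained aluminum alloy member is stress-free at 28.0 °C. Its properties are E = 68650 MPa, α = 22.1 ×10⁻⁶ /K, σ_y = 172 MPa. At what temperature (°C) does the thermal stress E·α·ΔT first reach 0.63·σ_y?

E = 68650 MPa = 68.65 GPa.
E·α·ΔT = 108.4 MPa ⇒ ΔT = 108.4 / (68.65×10³ × 22.1×10⁻⁶) = 71.42 K.
T = 28.0 + 71.42 = 99.42 °C.

99.4 °C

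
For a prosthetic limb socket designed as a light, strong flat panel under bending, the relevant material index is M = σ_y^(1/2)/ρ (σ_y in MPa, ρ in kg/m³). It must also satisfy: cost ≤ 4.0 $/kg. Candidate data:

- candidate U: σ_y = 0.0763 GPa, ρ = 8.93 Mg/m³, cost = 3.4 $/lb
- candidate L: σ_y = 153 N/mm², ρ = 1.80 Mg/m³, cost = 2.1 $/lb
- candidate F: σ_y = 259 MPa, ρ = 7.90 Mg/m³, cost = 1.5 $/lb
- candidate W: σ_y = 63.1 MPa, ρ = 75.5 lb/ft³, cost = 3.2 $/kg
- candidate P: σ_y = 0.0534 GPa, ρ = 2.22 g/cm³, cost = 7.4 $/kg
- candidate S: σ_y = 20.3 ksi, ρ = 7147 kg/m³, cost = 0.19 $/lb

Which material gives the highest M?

Screen on constraints: cost ≤ 4.0 $/kg. Survivors: candidate F, candidate W, candidate S.
After converting to SI:
  candidate F: σ_y = 259.0 MPa, ρ = 7900 kg/m³
  candidate W: σ_y = 63.10 MPa, ρ = 1209 kg/m³
  candidate S: σ_y = 140.0 MPa, ρ = 7147 kg/m³
  candidate W: M = 6.57×10⁻³
  candidate F: M = 2.04×10⁻³
  candidate S: M = 1.66×10⁻³
Highest index: candidate W.

candidate W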